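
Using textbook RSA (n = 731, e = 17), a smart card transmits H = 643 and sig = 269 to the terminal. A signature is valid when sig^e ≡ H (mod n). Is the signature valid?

Squares mod 731: sig^1≡269, sig^2≡723, sig^4≡64, sig^8≡441, sig^16≡35
17 = 16 + 1, so sig^17 ≡ 35·269 ≡ 643 (mod 731)
sig^17 mod 731 = 643 matches H.

valid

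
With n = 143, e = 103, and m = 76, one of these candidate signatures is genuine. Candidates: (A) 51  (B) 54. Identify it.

Candidate A: 51^2 = 2601 ≡ 27; 51^4 ≡ 27^2 = 729 ≡ 14; 51^8 ≡ 14^2 = 196 ≡ 53; 51^16 ≡ 53^2 = 2809 ≡ 92; 51^32 ≡ 92^2 = 8464 ≡ 27; 51^64 ≡ 27^2 = 729 ≡ 14; 103 = 64 + 32 + 4 + 2 + 1, so 51^103 ≡ 14·27·14·27·51 ≡ 90 (mod 143)
Candidate B: 54^2 = 2916 ≡ 56; 54^4 ≡ 56^2 = 3136 ≡ 133; 54^8 ≡ 133^2 = 17689 ≡ 100; 54^16 ≡ 100^2 = 10000 ≡ 133; 54^32 ≡ 133^2 = 17689 ≡ 100; 54^64 ≡ 100^2 = 10000 ≡ 133; 103 = 64 + 32 + 4 + 2 + 1, so 54^103 ≡ 133·100·133·56·54 ≡ 76 (mod 143)
  → matches m = 76

B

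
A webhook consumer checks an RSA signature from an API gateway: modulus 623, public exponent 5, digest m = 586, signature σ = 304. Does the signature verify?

verifies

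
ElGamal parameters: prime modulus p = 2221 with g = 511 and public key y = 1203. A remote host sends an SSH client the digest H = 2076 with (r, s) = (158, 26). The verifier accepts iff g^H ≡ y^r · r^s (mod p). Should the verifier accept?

Left side g^H mod p:
Squares mod 2221: 511^1≡511, 511^2≡1264, 511^4≡797, 511^8≡3, 511^16≡9, 511^32≡81, 511^64≡2119, 511^128≡1520, 511^256≡560, 511^512≡439, 511^1024≡1715, 511^2048≡621
2076 = 2048 + 16 + 8 + 4, so 511^2076 ≡ 621·9·3·797 ≡ 1763 (mod 2221)
Right side y^r · r^s mod p:
Squares mod 2221: 1203^1≡1203, 1203^2≡1338, 1203^4≡118, 1203^8≡598, 1203^16≡23, 1203^32≡529, 1203^64≡2216, 1203^128≡25
158 = 128 + 16 + 8 + 4 + 2, so 1203^158 ≡ 25·23·598·118·1338 ≡ 1791 (mod 2221)
Squares mod 2221: 158^1≡158, 158^2≡533, 158^4≡2022, 158^8≡1844, 158^16≡2206
26 = 16 + 8 + 2, so 158^26 ≡ 2206·1844·533 ≡ 218 (mod 2221)
1791·218 = 390438 ≡ 1763 (mod 2221)
1763 ≡ 1763 (mod 2221), so the signature is genuine.

accept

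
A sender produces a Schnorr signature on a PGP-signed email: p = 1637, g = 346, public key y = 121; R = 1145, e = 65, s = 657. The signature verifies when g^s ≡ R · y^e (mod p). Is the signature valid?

g^s mod p:
346^2 = 119716 ≡ 215
346^4 ≡ 215^2 = 46225 ≡ 389
346^8 ≡ 389^2 = 151321 ≡ 717
346^16 ≡ 717^2 = 514089 ≡ 71
346^32 ≡ 71^2 = 5041 ≡ 130
346^64 ≡ 130^2 = 16900 ≡ 530
346^128 ≡ 530^2 = 280900 ≡ 973
346^256 ≡ 973^2 = 946729 ≡ 543
346^512 ≡ 543^2 = 294849 ≡ 189
657 = 512 + 128 + 16 + 1, so 346^657 ≡ 189·973·71·346 ≡ 1172 (mod 1637)
R · y^e mod p:
121^2 = 14641 ≡ 1545
121^4 ≡ 1545^2 = 2387025 ≡ 279
121^8 ≡ 279^2 = 77841 ≡ 902
121^16 ≡ 902^2 = 813604 ≡ 15
121^32 ≡ 15^2 = 225
121^64 ≡ 225^2 = 50625 ≡ 1515
65 = 64 + 1, so 121^65 ≡ 1515·121 ≡ 1608 (mod 1637)
1145·1608 = 1841160 ≡ 1172 (mod 1637)
1172 ≡ 1172 (mod 1637); signature holds.

valid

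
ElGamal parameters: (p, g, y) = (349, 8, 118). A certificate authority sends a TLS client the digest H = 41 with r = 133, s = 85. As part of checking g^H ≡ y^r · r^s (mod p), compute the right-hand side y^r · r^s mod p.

310

118^2 = 13924 ≡ 313
118^4 ≡ 313^2 = 97969 ≡ 249
118^8 ≡ 249^2 = 62001 ≡ 228
118^16 ≡ 228^2 = 51984 ≡ 332
118^32 ≡ 332^2 = 110224 ≡ 289
118^64 ≡ 289^2 = 83521 ≡ 110
118^128 ≡ 110^2 = 12100 ≡ 234
133 = 128 + 4 + 1, so 118^133 ≡ 234·249·118 ≡ 88 (mod 349)
133^2 = 17689 ≡ 239
133^4 ≡ 239^2 = 57121 ≡ 234
133^8 ≡ 234^2 = 54756 ≡ 312
133^16 ≡ 312^2 = 97344 ≡ 322
133^32 ≡ 322^2 = 103684 ≡ 31
133^64 ≡ 31^2 = 961 ≡ 263
85 = 64 + 16 + 4 + 1, so 133^85 ≡ 263·322·234·133 ≡ 297 (mod 349)
y^r · r^s ≡ 88·297 = 26136 ≡ 310 (mod 349)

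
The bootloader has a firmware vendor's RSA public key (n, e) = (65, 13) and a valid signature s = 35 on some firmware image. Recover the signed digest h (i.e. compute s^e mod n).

35

s^2 ≡ 35^2 = 1225 ≡ 55
s^4 ≡ 55^2 = 3025 ≡ 35
s^8 ≡ 35^2 = 1225 ≡ 55
13 = 8 + 4 + 1, so s^13 ≡ 55·35·35 ≡ 35 (mod 65)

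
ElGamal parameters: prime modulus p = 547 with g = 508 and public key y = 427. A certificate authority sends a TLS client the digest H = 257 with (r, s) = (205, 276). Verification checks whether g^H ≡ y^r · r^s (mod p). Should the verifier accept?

reject

Left side g^H mod p:
508^257 mod 547 = 169
Right side y^r · r^s mod p:
427^205 mod 547 = 360
205^276 mod 547 = 422
360·422 = 151920 ≡ 401 (mod 547)
169 ≠ 401, so verification fails.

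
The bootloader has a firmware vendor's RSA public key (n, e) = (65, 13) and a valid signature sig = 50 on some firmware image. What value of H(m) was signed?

50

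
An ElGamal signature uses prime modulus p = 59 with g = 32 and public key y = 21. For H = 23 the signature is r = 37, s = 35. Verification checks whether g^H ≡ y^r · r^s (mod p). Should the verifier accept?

Left side g^H mod p:
32^2 = 1024 ≡ 21
32^4 ≡ 21^2 = 441 ≡ 28
32^8 ≡ 28^2 = 784 ≡ 17
32^16 ≡ 17^2 = 289 ≡ 53
23 = 16 + 4 + 2 + 1, so 32^23 ≡ 53·28·21·32 ≡ 30 (mod 59)
Right side y^r · r^s mod p:
21^2 = 441 ≡ 28
21^4 ≡ 28^2 = 784 ≡ 17
21^8 ≡ 17^2 = 289 ≡ 53
21^16 ≡ 53^2 = 2809 ≡ 36
21^32 ≡ 36^2 = 1296 ≡ 57
37 = 32 + 4 + 1, so 21^37 ≡ 57·17·21 ≡ 53 (mod 59)
37^2 = 1369 ≡ 12
37^4 ≡ 12^2 = 144 ≡ 26
37^8 ≡ 26^2 = 676 ≡ 27
37^16 ≡ 27^2 = 729 ≡ 21
37^32 ≡ 21^2 = 441 ≡ 28
35 = 32 + 2 + 1, so 37^35 ≡ 28·12·37 ≡ 42 (mod 59)
53·42 = 2226 ≡ 43 (mod 59)
30 ≠ 43, so verification fails.

reject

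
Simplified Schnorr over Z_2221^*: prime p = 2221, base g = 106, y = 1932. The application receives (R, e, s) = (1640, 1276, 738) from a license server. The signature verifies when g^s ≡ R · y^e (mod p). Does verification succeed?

g^s mod p:
Squares mod 2221: 106^1≡106, 106^2≡131, 106^4≡1614, 106^8≡1984, 106^16≡644, 106^32≡1630, 106^64≡584, 106^128≡1243, 106^256≡1454, 106^512≡1945
738 = 512 + 128 + 64 + 32 + 2, so 106^738 ≡ 1945·1243·584·1630·131 ≡ 428 (mod 2221)
R · y^e mod p:
Squares mod 2221: 1932^1≡1932, 1932^2≡1344, 1932^4≡663, 1932^8≡2032, 1932^16≡185, 1932^32≡910, 1932^64≡1888, 1932^128≡2060, 1932^256≡1490, 1932^512≡1321, 1932^1024≡1556
1276 = 1024 + 128 + 64 + 32 + 16 + 8 + 4, so 1932^1276 ≡ 1556·2060·1888·910·185·2032·663 ≡ 961 (mod 2221)
1640·961 = 1576040 ≡ 1351 (mod 2221)
428 ≠ 1351; the check fails.

fails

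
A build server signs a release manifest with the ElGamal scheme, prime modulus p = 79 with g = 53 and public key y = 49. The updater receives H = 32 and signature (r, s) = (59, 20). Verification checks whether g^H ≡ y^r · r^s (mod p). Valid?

Left side g^H mod p:
53^2 = 2809 ≡ 44
53^4 ≡ 44^2 = 1936 ≡ 40
53^8 ≡ 40^2 = 1600 ≡ 20
53^16 ≡ 20^2 = 400 ≡ 5
53^32 ≡ 5^2 = 25
Right side y^r · r^s mod p:
49^2 = 2401 ≡ 31
49^4 ≡ 31^2 = 961 ≡ 13
49^8 ≡ 13^2 = 169 ≡ 11
49^16 ≡ 11^2 = 121 ≡ 42
49^32 ≡ 42^2 = 1764 ≡ 26
59 = 32 + 16 + 8 + 2 + 1, so 49^59 ≡ 26·42·11·31·49 ≡ 72 (mod 79)
59^2 = 3481 ≡ 5
59^4 ≡ 5^2 = 25
59^8 ≡ 25^2 = 625 ≡ 72
59^16 ≡ 72^2 = 5184 ≡ 49
20 = 16 + 4, so 59^20 ≡ 49·25 ≡ 40 (mod 79)
72·40 = 2880 ≡ 36 (mod 79)
25 ≠ 36, so verification fails.

no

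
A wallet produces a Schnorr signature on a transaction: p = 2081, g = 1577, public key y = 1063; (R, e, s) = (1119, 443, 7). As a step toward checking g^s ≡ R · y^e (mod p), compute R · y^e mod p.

1063^2 = 1129969 ≡ 2067
1063^4 ≡ 2067^2 = 4272489 ≡ 196
1063^8 ≡ 196^2 = 38416 ≡ 958
1063^16 ≡ 958^2 = 917764 ≡ 43
1063^32 ≡ 43^2 = 1849
1063^64 ≡ 1849^2 = 3418801 ≡ 1799
1063^128 ≡ 1799^2 = 3236401 ≡ 446
1063^256 ≡ 446^2 = 198916 ≡ 1221
443 = 256 + 128 + 32 + 16 + 8 + 2 + 1, so 1063^443 ≡ 1221·446·1849·43·958·2067·1063 ≡ 1820 (mod 2081)
R · y^e ≡ 1119·1820 = 2036580 ≡ 1362 (mod 2081)

1362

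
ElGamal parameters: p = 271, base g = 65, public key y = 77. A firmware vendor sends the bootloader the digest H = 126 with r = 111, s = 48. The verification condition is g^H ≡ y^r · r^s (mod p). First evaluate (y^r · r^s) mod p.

77^2 = 5929 ≡ 238
77^4 ≡ 238^2 = 56644 ≡ 5
77^8 ≡ 5^2 = 25
77^16 ≡ 25^2 = 625 ≡ 83
77^32 ≡ 83^2 = 6889 ≡ 114
77^64 ≡ 114^2 = 12996 ≡ 259
111 = 64 + 32 + 8 + 4 + 2 + 1, so 77^111 ≡ 259·114·25·5·238·77 ≡ 169 (mod 271)
111^2 = 12321 ≡ 126
111^4 ≡ 126^2 = 15876 ≡ 158
111^8 ≡ 158^2 = 24964 ≡ 32
111^16 ≡ 32^2 = 1024 ≡ 211
111^32 ≡ 211^2 = 44521 ≡ 77
48 = 32 + 16, so 111^48 ≡ 77·211 ≡ 258 (mod 271)
y^r · r^s ≡ 169·258 = 43602 ≡ 242 (mod 271)

242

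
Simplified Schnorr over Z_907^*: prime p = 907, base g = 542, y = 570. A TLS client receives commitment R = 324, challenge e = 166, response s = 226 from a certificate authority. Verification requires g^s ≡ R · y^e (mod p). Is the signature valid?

valid

g^s mod p:
542^2 = 293764 ≡ 803
542^4 ≡ 803^2 = 644809 ≡ 839
542^8 ≡ 839^2 = 703921 ≡ 89
542^16 ≡ 89^2 = 7921 ≡ 665
542^32 ≡ 665^2 = 442225 ≡ 516
542^64 ≡ 516^2 = 266256 ≡ 505
542^128 ≡ 505^2 = 255025 ≡ 158
226 = 128 + 64 + 32 + 2, so 542^226 ≡ 158·505·516·803 ≡ 298 (mod 907)
R · y^e mod p:
570^2 = 324900 ≡ 194
570^4 ≡ 194^2 = 37636 ≡ 449
570^8 ≡ 449^2 = 201601 ≡ 247
570^16 ≡ 247^2 = 61009 ≡ 240
570^32 ≡ 240^2 = 57600 ≡ 459
570^64 ≡ 459^2 = 210681 ≡ 257
570^128 ≡ 257^2 = 66049 ≡ 745
166 = 128 + 32 + 4 + 2, so 570^166 ≡ 745·459·449·194 ≡ 544 (mod 907)
324·544 = 176256 ≡ 298 (mod 907)
298 ≡ 298 (mod 907); signature holds.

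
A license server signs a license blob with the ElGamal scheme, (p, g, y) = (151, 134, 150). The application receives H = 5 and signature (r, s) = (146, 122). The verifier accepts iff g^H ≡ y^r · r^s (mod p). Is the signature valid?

invalid

Left side g^H mod p:
134^5 mod 151 = 147
Right side y^r · r^s mod p:
150^146 mod 151 = 1
146^122 mod 151 = 22
1·22 = 22 ≡ 22 (mod 151)
147 ≠ 22, so verification fails.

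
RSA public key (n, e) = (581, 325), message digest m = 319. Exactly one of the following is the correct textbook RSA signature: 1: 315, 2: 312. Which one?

2

Candidate 1: Squares mod 581: 315^1≡315, 315^2≡455, 315^4≡189, 315^8≡280, 315^16≡546, 315^32≡63, 315^64≡483, 315^128≡308, 315^256≡161; 325 = 256 + 64 + 4 + 1, so 315^325 ≡ 161·483·189·315 ≡ 140 (mod 581)
Candidate 2: Squares mod 581: 312^1≡312, 312^2≡317, 312^4≡557, 312^8≡576, 312^16≡25, 312^32≡44, 312^64≡193, 312^128≡65, 312^256≡158; 325 = 256 + 64 + 4 + 1, so 312^325 ≡ 158·193·557·312 ≡ 319 (mod 581)
  → matches m = 319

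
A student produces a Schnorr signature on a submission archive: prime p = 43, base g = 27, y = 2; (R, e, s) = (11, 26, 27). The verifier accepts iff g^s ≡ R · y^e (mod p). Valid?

g^s mod p:
27^2 = 729 ≡ 41
27^4 ≡ 41^2 = 1681 ≡ 4
27^8 ≡ 4^2 = 16
27^16 ≡ 16^2 = 256 ≡ 41
27 = 16 + 8 + 2 + 1, so 27^27 ≡ 41·16·41·27 ≡ 8 (mod 43)
R · y^e mod p:
2^2 = 4
2^4 ≡ 4^2 = 16
2^8 ≡ 16^2 = 256 ≡ 41
2^16 ≡ 41^2 = 1681 ≡ 4
26 = 16 + 8 + 2, so 2^26 ≡ 4·41·4 ≡ 11 (mod 43)
11·11 = 121 ≡ 35 (mod 43)
8 ≠ 35; the check fails.

no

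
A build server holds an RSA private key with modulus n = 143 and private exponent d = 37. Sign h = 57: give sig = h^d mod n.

18

Squares mod 143: h^1≡57, h^2≡103, h^4≡27, h^8≡14, h^16≡53, h^32≡92
37 = 32 + 4 + 1, so h^37 ≡ 92·27·57 ≡ 18 (mod 143)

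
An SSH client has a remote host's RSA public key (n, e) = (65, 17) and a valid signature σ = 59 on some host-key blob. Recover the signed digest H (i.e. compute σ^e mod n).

σ^2 ≡ 59^2 = 3481 ≡ 36
σ^4 ≡ 36^2 = 1296 ≡ 61
σ^8 ≡ 61^2 = 3721 ≡ 16
σ^16 ≡ 16^2 = 256 ≡ 61
17 = 16 + 1, so σ^17 ≡ 61·59 ≡ 24 (mod 65)

24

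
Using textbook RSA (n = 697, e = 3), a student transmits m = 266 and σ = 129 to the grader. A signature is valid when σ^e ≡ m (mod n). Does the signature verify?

does not verify

σ^2 ≡ 129^2 = 16641 ≡ 610
3 = 2 + 1, so σ^3 ≡ 610·129 ≡ 626 (mod 697)
626 ≠ 266, so verification fails.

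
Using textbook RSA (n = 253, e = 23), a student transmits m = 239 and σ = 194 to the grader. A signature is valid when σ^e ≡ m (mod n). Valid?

σ^2 ≡ 194^2 = 37636 ≡ 192
σ^4 ≡ 192^2 = 36864 ≡ 179
σ^8 ≡ 179^2 = 32041 ≡ 163
σ^16 ≡ 163^2 = 26569 ≡ 4
23 = 16 + 4 + 2 + 1, so σ^23 ≡ 4·179·192·194 ≡ 79 (mod 253)
79 ≠ 239, so verification fails.

no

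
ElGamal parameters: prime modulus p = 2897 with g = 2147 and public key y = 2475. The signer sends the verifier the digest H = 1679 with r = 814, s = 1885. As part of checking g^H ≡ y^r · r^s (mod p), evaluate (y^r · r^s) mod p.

2475^2 = 6125625 ≡ 1367
2475^4 ≡ 1367^2 = 1868689 ≡ 124
2475^8 ≡ 124^2 = 15376 ≡ 891
2475^16 ≡ 891^2 = 793881 ≡ 103
2475^32 ≡ 103^2 = 10609 ≡ 1918
2475^64 ≡ 1918^2 = 3678724 ≡ 2431
2475^128 ≡ 2431^2 = 5909761 ≡ 2778
2475^256 ≡ 2778^2 = 7717284 ≡ 2573
2475^512 ≡ 2573^2 = 6620329 ≡ 684
814 = 512 + 256 + 32 + 8 + 4 + 2, so 2475^814 ≡ 684·2573·1918·891·124·1367 ≡ 2333 (mod 2897)
814^2 = 662596 ≡ 2080
814^4 ≡ 2080^2 = 4326400 ≡ 1179
814^8 ≡ 1179^2 = 1390041 ≡ 2378
814^16 ≡ 2378^2 = 5654884 ≡ 2837
814^32 ≡ 2837^2 = 8048569 ≡ 703
814^64 ≡ 703^2 = 494209 ≡ 1719
814^128 ≡ 1719^2 = 2954961 ≡ 21
814^256 ≡ 21^2 = 441
814^512 ≡ 441^2 = 194481 ≡ 382
814^1024 ≡ 382^2 = 145924 ≡ 1074
1885 = 1024 + 512 + 256 + 64 + 16 + 8 + 4 + 1, so 814^1885 ≡ 1074·382·441·1719·2837·2378·1179·814 ≡ 1467 (mod 2897)
y^r · r^s ≡ 2333·1467 = 3422511 ≡ 1154 (mod 2897)

1154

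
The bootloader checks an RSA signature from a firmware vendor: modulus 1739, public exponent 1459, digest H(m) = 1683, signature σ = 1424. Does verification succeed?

fails

σ^2 ≡ 1424^2 = 2027776 ≡ 102
σ^4 ≡ 102^2 = 10404 ≡ 1709
σ^8 ≡ 1709^2 = 2920681 ≡ 900
σ^16 ≡ 900^2 = 810000 ≡ 1365
σ^32 ≡ 1365^2 = 1863225 ≡ 756
σ^64 ≡ 756^2 = 571536 ≡ 1144
σ^128 ≡ 1144^2 = 1308736 ≡ 1008
σ^256 ≡ 1008^2 = 1016064 ≡ 488
σ^512 ≡ 488^2 = 238144 ≡ 1640
σ^1024 ≡ 1640^2 = 2689600 ≡ 1106
1459 = 1024 + 256 + 128 + 32 + 16 + 2 + 1, so σ^1459 ≡ 1106·488·1008·756·1365·102·1424 ≡ 56 (mod 1739)
56 ≠ 1683, so verification fails.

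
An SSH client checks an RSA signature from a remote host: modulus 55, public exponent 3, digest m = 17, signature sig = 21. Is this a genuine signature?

forged

sig^2 ≡ 21^2 = 441 ≡ 1
3 = 2 + 1, so sig^3 ≡ 1·21 ≡ 21 (mod 55)
21 ≠ 17, so verification fails.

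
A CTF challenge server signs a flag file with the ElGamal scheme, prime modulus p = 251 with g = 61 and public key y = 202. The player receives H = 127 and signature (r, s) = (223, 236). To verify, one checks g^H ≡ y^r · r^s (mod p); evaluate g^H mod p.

61^2 = 3721 ≡ 207
61^4 ≡ 207^2 = 42849 ≡ 179
61^8 ≡ 179^2 = 32041 ≡ 164
61^16 ≡ 164^2 = 26896 ≡ 39
61^32 ≡ 39^2 = 1521 ≡ 15
61^64 ≡ 15^2 = 225
127 = 64 + 32 + 16 + 8 + 4 + 2 + 1, so 61^127 ≡ 225·15·39·164·179·207·61 ≡ 44 (mod 251)

44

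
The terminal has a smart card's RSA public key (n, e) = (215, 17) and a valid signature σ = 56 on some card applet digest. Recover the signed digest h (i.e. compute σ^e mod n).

σ^17 mod 215 = 196

196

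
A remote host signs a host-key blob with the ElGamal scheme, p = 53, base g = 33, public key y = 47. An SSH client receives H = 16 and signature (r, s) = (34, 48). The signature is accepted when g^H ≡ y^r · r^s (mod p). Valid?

no

Left side g^H mod p:
33^2 = 1089 ≡ 29
33^4 ≡ 29^2 = 841 ≡ 46
33^8 ≡ 46^2 = 2116 ≡ 49
33^16 ≡ 49^2 = 2401 ≡ 16
Right side y^r · r^s mod p:
47^2 = 2209 ≡ 36
47^4 ≡ 36^2 = 1296 ≡ 24
47^8 ≡ 24^2 = 576 ≡ 46
47^16 ≡ 46^2 = 2116 ≡ 49
47^32 ≡ 49^2 = 2401 ≡ 16
34 = 32 + 2, so 47^34 ≡ 16·36 ≡ 46 (mod 53)
34^2 = 1156 ≡ 43
34^4 ≡ 43^2 = 1849 ≡ 47
34^8 ≡ 47^2 = 2209 ≡ 36
34^16 ≡ 36^2 = 1296 ≡ 24
34^32 ≡ 24^2 = 576 ≡ 46
48 = 32 + 16, so 34^48 ≡ 46·24 ≡ 44 (mod 53)
46·44 = 2024 ≡ 10 (mod 53)
16 ≠ 10, so verification fails.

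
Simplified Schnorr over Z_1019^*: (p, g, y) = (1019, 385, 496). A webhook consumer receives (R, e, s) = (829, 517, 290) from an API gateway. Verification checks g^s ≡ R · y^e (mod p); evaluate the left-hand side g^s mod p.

385^290 mod 1019 = 452

452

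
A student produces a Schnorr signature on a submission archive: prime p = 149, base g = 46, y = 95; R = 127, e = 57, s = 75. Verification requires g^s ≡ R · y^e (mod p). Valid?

yes

g^s mod p:
46^75 mod 149 = 46
R · y^e mod p:
95^57 mod 149 = 25
127·25 = 3175 ≡ 46 (mod 149)
46 ≡ 46 (mod 149); signature holds.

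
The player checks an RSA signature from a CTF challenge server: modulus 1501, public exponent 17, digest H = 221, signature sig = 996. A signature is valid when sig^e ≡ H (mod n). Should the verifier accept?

accept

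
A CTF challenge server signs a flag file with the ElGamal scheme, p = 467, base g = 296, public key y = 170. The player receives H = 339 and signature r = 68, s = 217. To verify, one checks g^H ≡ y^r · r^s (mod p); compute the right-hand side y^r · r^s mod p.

341

170^2 = 28900 ≡ 413
170^4 ≡ 413^2 = 170569 ≡ 114
170^8 ≡ 114^2 = 12996 ≡ 387
170^16 ≡ 387^2 = 149769 ≡ 329
170^32 ≡ 329^2 = 108241 ≡ 364
170^64 ≡ 364^2 = 132496 ≡ 335
68 = 64 + 4, so 170^68 ≡ 335·114 ≡ 363 (mod 467)
68^2 = 4624 ≡ 421
68^4 ≡ 421^2 = 177241 ≡ 248
68^8 ≡ 248^2 = 61504 ≡ 327
68^16 ≡ 327^2 = 106929 ≡ 453
68^32 ≡ 453^2 = 205209 ≡ 196
68^64 ≡ 196^2 = 38416 ≡ 122
68^128 ≡ 122^2 = 14884 ≡ 407
217 = 128 + 64 + 16 + 8 + 1, so 68^217 ≡ 407·122·453·327·68 ≡ 100 (mod 467)
y^r · r^s ≡ 363·100 = 36300 ≡ 341 (mod 467)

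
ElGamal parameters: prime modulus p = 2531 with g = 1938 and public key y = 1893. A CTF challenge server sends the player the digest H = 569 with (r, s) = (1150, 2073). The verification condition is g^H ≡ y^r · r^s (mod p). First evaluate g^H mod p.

1542

1938^569 mod 2531 = 1542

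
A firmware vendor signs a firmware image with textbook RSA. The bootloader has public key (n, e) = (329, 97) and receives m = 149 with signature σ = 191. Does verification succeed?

σ^2 ≡ 191^2 = 36481 ≡ 291
σ^4 ≡ 291^2 = 84681 ≡ 128
σ^8 ≡ 128^2 = 16384 ≡ 263
σ^16 ≡ 263^2 = 69169 ≡ 79
σ^32 ≡ 79^2 = 6241 ≡ 319
σ^64 ≡ 319^2 = 101761 ≡ 100
97 = 64 + 32 + 1, so σ^97 ≡ 100·319·191 ≡ 149 (mod 329)
Since 149 equals the digest 149, verification succeeds.

passes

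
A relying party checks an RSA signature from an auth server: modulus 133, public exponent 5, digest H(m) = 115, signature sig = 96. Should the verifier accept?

Squares mod 133: sig^1≡96, sig^2≡39, sig^4≡58
5 = 4 + 1, so sig^5 ≡ 58·96 ≡ 115 (mod 133)
Since 115 equals the digest 115, verification succeeds.

accept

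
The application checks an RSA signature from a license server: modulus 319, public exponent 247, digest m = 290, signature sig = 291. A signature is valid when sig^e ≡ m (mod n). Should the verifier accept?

reject

sig^247 mod 319 = 146
146 ≠ 290, so verification fails.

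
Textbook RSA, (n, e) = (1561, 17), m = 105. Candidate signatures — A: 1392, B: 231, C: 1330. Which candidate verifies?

Candidate A: Squares mod 1561: 1392^1≡1392, 1392^2≡463, 1392^4≡512, 1392^8≡1457, 1392^16≡1450; 17 = 16 + 1, so 1392^17 ≡ 1450·1392 ≡ 27 (mod 1561)
Candidate B: Squares mod 1561: 231^1≡231, 231^2≡287, 231^4≡1197, 231^8≡1372, 231^16≡1379; 17 = 16 + 1, so 231^17 ≡ 1379·231 ≡ 105 (mod 1561)
  → matches m = 105
Candidate C: Squares mod 1561: 1330^1≡1330, 1330^2≡287, 1330^4≡1197, 1330^8≡1372, 1330^16≡1379; 17 = 16 + 1, so 1330^17 ≡ 1379·1330 ≡ 1456 (mod 1561)

B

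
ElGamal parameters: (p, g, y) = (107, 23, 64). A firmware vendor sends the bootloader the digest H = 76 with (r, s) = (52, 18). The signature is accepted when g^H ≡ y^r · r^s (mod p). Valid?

no

Left side g^H mod p:
Squares mod 107: 23^1≡23, 23^2≡101, 23^4≡36, 23^8≡12, 23^16≡37, 23^32≡85, 23^64≡56
76 = 64 + 8 + 4, so 23^76 ≡ 56·12·36 ≡ 10 (mod 107)
Right side y^r · r^s mod p:
Squares mod 107: 64^1≡64, 64^2≡30, 64^4≡44, 64^8≡10, 64^16≡100, 64^32≡49
52 = 32 + 16 + 4, so 64^52 ≡ 49·100·44 ≡ 102 (mod 107)
Squares mod 107: 52^1≡52, 52^2≡29, 52^4≡92, 52^8≡11, 52^16≡14
18 = 16 + 2, so 52^18 ≡ 14·29 ≡ 85 (mod 107)
102·85 = 8670 ≡ 3 (mod 107)
10 ≠ 3, so verification fails.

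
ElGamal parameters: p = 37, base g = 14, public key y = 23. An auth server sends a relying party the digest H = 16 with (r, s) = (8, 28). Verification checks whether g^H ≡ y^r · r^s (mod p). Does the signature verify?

Left side g^H mod p:
14^2 = 196 ≡ 11
14^4 ≡ 11^2 = 121 ≡ 10
14^8 ≡ 10^2 = 100 ≡ 26
14^16 ≡ 26^2 = 676 ≡ 10
Right side y^r · r^s mod p:
23^2 = 529 ≡ 11
23^4 ≡ 11^2 = 121 ≡ 10
23^8 ≡ 10^2 = 100 ≡ 26
8^2 = 64 ≡ 27
8^4 ≡ 27^2 = 729 ≡ 26
8^8 ≡ 26^2 = 676 ≡ 10
8^16 ≡ 10^2 = 100 ≡ 26
28 = 16 + 8 + 4, so 8^28 ≡ 26·10·26 ≡ 26 (mod 37)
26·26 = 676 ≡ 10 (mod 37)
10 ≡ 10 (mod 37), so the signature is genuine.

verifies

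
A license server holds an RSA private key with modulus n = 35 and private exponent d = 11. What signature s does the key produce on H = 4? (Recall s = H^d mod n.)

H^2 ≡ 4^2 = 16
H^4 ≡ 16^2 = 256 ≡ 11
H^8 ≡ 11^2 = 121 ≡ 16
11 = 8 + 2 + 1, so H^11 ≡ 16·16·4 ≡ 9 (mod 35)

9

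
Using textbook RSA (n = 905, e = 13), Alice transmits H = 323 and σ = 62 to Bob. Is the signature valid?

σ^2 ≡ 62^2 = 3844 ≡ 224
σ^4 ≡ 224^2 = 50176 ≡ 401
σ^8 ≡ 401^2 = 160801 ≡ 616
13 = 8 + 4 + 1, so σ^13 ≡ 616·401·62 ≡ 582 (mod 905)
σ^13 mod 905 = 582, but H = 323.

invalid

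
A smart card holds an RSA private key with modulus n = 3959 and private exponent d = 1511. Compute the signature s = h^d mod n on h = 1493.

Squares mod 3959: h^1≡1493, h^2≡132, h^4≡1588, h^8≡3820, h^16≡3485, h^32≡2972, h^64≡255, h^128≡1681, h^256≡2994, h^512≡860, h^1024≡3226
1511 = 1024 + 256 + 128 + 64 + 32 + 4 + 2 + 1, so h^1511 ≡ 3226·2994·1681·255·2972·1588·132·1493 ≡ 575 (mod 3959)

575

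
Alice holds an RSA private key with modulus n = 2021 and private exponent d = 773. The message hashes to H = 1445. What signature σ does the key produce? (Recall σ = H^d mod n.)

1009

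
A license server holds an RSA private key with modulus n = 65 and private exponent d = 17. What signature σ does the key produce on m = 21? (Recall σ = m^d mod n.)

Squares mod 65: m^1≡21, m^2≡51, m^4≡1, m^8≡1, m^16≡1
17 = 16 + 1, so m^17 ≡ 1·21 ≡ 21 (mod 65)

21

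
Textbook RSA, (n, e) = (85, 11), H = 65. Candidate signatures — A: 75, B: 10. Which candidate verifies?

A

Candidate A: 75^2 = 5625 ≡ 15; 75^4 ≡ 15^2 = 225 ≡ 55; 75^8 ≡ 55^2 = 3025 ≡ 50; 11 = 8 + 2 + 1, so 75^11 ≡ 50·15·75 ≡ 65 (mod 85)
  → matches H = 65
Candidate B: 10^2 = 100 ≡ 15; 10^4 ≡ 15^2 = 225 ≡ 55; 10^8 ≡ 55^2 = 3025 ≡ 50; 11 = 8 + 2 + 1, so 10^11 ≡ 50·15·10 ≡ 20 (mod 85)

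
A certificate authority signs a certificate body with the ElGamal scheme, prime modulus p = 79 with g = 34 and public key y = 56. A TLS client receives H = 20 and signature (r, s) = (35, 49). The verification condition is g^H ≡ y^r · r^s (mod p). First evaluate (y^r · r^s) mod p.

19

Squares mod 79: 56^1≡56, 56^2≡55, 56^4≡23, 56^8≡55, 56^16≡23, 56^32≡55
35 = 32 + 2 + 1, so 56^35 ≡ 55·55·56 ≡ 24 (mod 79)
Squares mod 79: 35^1≡35, 35^2≡40, 35^4≡20, 35^8≡5, 35^16≡25, 35^32≡72
49 = 32 + 16 + 1, so 35^49 ≡ 72·25·35 ≡ 37 (mod 79)
y^r · r^s ≡ 24·37 = 888 ≡ 19 (mod 79)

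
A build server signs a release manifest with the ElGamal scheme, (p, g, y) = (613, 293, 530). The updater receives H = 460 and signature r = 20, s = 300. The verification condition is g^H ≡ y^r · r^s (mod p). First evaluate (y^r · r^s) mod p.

166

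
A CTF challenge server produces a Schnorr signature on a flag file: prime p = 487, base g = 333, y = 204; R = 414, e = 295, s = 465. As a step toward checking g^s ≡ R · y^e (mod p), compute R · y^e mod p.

Squares mod 487: 204^1≡204, 204^2≡221, 204^4≡141, 204^8≡401, 204^16≡91, 204^32≡2, 204^64≡4, 204^128≡16, 204^256≡256
295 = 256 + 32 + 4 + 2 + 1, so 204^295 ≡ 256·2·141·221·204 ≡ 338 (mod 487)
R · y^e ≡ 414·338 = 139932 ≡ 163 (mod 487)

163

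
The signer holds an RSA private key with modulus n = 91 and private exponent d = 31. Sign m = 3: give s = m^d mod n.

m^31 mod 91 = 3

3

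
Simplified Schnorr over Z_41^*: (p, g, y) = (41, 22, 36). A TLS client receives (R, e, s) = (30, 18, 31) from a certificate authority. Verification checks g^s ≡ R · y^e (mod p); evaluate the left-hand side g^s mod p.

22^2 = 484 ≡ 33
22^4 ≡ 33^2 = 1089 ≡ 23
22^8 ≡ 23^2 = 529 ≡ 37
22^16 ≡ 37^2 = 1369 ≡ 16
31 = 16 + 8 + 4 + 2 + 1, so 22^31 ≡ 16·37·23·33·22 ≡ 34 (mod 41)

34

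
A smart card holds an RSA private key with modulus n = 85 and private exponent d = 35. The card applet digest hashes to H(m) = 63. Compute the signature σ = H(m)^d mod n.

Squares mod 85: (H(m))^1≡63, (H(m))^2≡59, (H(m))^4≡81, (H(m))^8≡16, (H(m))^16≡1, (H(m))^32≡1
35 = 32 + 2 + 1, so (H(m))^35 ≡ 1·59·63 ≡ 62 (mod 85)

62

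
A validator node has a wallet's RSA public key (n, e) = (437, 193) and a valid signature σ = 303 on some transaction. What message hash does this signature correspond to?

σ^2 ≡ 303^2 = 91809 ≡ 39
σ^4 ≡ 39^2 = 1521 ≡ 210
σ^8 ≡ 210^2 = 44100 ≡ 400
σ^16 ≡ 400^2 = 160000 ≡ 58
σ^32 ≡ 58^2 = 3364 ≡ 305
σ^64 ≡ 305^2 = 93025 ≡ 381
σ^128 ≡ 381^2 = 145161 ≡ 77
193 = 128 + 64 + 1, so σ^193 ≡ 77·381·303 ≡ 94 (mod 437)

94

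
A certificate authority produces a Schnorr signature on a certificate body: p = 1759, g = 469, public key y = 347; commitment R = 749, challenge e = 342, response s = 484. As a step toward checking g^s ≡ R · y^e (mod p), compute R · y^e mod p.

53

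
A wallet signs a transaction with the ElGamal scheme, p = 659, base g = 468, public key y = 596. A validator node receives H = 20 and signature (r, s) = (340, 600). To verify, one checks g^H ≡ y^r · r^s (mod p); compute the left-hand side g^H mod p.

Squares mod 659: 468^1≡468, 468^2≡236, 468^4≡340, 468^8≡275, 468^16≡499
20 = 16 + 4, so 468^20 ≡ 499·340 ≡ 297 (mod 659)

297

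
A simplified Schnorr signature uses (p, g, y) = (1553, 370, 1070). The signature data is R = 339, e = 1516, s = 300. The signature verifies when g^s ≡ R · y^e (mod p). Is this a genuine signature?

forged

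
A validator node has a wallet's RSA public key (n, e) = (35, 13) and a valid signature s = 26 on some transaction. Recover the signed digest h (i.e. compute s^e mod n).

s^2 ≡ 26^2 = 676 ≡ 11
s^4 ≡ 11^2 = 121 ≡ 16
s^8 ≡ 16^2 = 256 ≡ 11
13 = 8 + 4 + 1, so s^13 ≡ 11·16·26 ≡ 26 (mod 35)

26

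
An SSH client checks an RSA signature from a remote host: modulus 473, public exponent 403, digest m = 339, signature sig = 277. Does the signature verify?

sig^2 ≡ 277^2 = 76729 ≡ 103
sig^4 ≡ 103^2 = 10609 ≡ 203
sig^8 ≡ 203^2 = 41209 ≡ 58
sig^16 ≡ 58^2 = 3364 ≡ 53
sig^32 ≡ 53^2 = 2809 ≡ 444
sig^64 ≡ 444^2 = 197136 ≡ 368
sig^128 ≡ 368^2 = 135424 ≡ 146
sig^256 ≡ 146^2 = 21316 ≡ 31
403 = 256 + 128 + 16 + 2 + 1, so sig^403 ≡ 31·146·53·103·277 ≡ 184 (mod 473)
The recovered value 184 does not match the digest 339.

does not verify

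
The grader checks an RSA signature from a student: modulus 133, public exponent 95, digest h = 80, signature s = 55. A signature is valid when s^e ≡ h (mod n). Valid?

no

Squares mod 133: s^1≡55, s^2≡99, s^4≡92, s^8≡85, s^16≡43, s^32≡120, s^64≡36
95 = 64 + 16 + 8 + 4 + 2 + 1, so s^95 ≡ 36·43·85·92·99·55 ≡ 6 (mod 133)
s^95 mod 133 = 6, but h = 80.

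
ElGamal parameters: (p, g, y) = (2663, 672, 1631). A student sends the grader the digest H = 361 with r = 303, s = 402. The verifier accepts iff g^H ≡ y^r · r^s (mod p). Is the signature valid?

valid

Left side g^H mod p:
Squares mod 2663: 672^1≡672, 672^2≡1537, 672^4≡288, 672^8≡391, 672^16≡1090, 672^32≡402, 672^64≡1824, 672^128≡889, 672^256≡2073
361 = 256 + 64 + 32 + 8 + 1, so 672^361 ≡ 2073·1824·402·391·672 ≡ 36 (mod 2663)
Right side y^r · r^s mod p:
Squares mod 2663: 1631^1≡1631, 1631^2≡2487, 1631^4≡1683, 1631^8≡1720, 1631^16≡2470, 1631^32≡2630, 1631^64≡1089, 1631^128≡886, 1631^256≡2074
303 = 256 + 32 + 8 + 4 + 2 + 1, so 1631^303 ≡ 2074·2630·1720·1683·2487·1631 ≡ 1212 (mod 2663)
Squares mod 2663: 303^1≡303, 303^2≡1267, 303^4≡2163, 303^8≡2341, 303^16≡2490, 303^32≡636, 303^64≡2383, 303^128≡1173, 303^256≡1821
402 = 256 + 128 + 16 + 2, so 303^402 ≡ 1821·1173·2490·1267 ≡ 2373 (mod 2663)
1212·2373 = 2876076 ≡ 36 (mod 2663)
36 ≡ 36 (mod 2663), so the signature is genuine.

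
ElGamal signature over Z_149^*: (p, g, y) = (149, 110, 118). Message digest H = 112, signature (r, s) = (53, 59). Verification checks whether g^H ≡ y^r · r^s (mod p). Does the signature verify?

verifies

Left side g^H mod p:
110^2 = 12100 ≡ 31
110^4 ≡ 31^2 = 961 ≡ 67
110^8 ≡ 67^2 = 4489 ≡ 19
110^16 ≡ 19^2 = 361 ≡ 63
110^32 ≡ 63^2 = 3969 ≡ 95
110^64 ≡ 95^2 = 9025 ≡ 85
112 = 64 + 32 + 16, so 110^112 ≡ 85·95·63 ≡ 39 (mod 149)
Right side y^r · r^s mod p:
118^2 = 13924 ≡ 67
118^4 ≡ 67^2 = 4489 ≡ 19
118^8 ≡ 19^2 = 361 ≡ 63
118^16 ≡ 63^2 = 3969 ≡ 95
118^32 ≡ 95^2 = 9025 ≡ 85
53 = 32 + 16 + 4 + 1, so 118^53 ≡ 85·95·19·118 ≡ 54 (mod 149)
53^2 = 2809 ≡ 127
53^4 ≡ 127^2 = 16129 ≡ 37
53^8 ≡ 37^2 = 1369 ≡ 28
53^16 ≡ 28^2 = 784 ≡ 39
53^32 ≡ 39^2 = 1521 ≡ 31
59 = 32 + 16 + 8 + 2 + 1, so 53^59 ≡ 31·39·28·127·53 ≡ 9 (mod 149)
54·9 = 486 ≡ 39 (mod 149)
39 ≡ 39 (mod 149), so the signature is genuine.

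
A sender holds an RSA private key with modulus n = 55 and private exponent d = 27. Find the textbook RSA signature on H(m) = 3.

(H(m))^2 ≡ 3^2 = 9
(H(m))^4 ≡ 9^2 = 81 ≡ 26
(H(m))^8 ≡ 26^2 = 676 ≡ 16
(H(m))^16 ≡ 16^2 = 256 ≡ 36
27 = 16 + 8 + 2 + 1, so (H(m))^27 ≡ 36·16·9·3 ≡ 42 (mod 55)

42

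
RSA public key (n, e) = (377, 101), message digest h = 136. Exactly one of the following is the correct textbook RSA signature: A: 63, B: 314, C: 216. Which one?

B

Candidate A: Squares mod 377: 63^1≡63, 63^2≡199, 63^4≡16, 63^8≡256, 63^16≡315, 63^32≡74, 63^64≡198; 101 = 64 + 32 + 4 + 1, so 63^101 ≡ 198·74·16·63 ≡ 241 (mod 377)
Candidate B: Squares mod 377: 314^1≡314, 314^2≡199, 314^4≡16, 314^8≡256, 314^16≡315, 314^32≡74, 314^64≡198; 101 = 64 + 32 + 4 + 1, so 314^101 ≡ 198·74·16·314 ≡ 136 (mod 377)
  → matches h = 136
Candidate C: Squares mod 377: 216^1≡216, 216^2≡285, 216^4≡170, 216^8≡248, 216^16≡53, 216^32≡170, 216^64≡248; 101 = 64 + 32 + 4 + 1, so 216^101 ≡ 248·170·170·216 ≡ 138 (mod 377)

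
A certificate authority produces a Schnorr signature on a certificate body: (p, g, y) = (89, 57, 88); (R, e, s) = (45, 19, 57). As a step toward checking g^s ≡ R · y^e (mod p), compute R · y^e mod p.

88^2 = 7744 ≡ 1
88^4 ≡ 1^2 = 1
88^8 ≡ 1^2 = 1
88^16 ≡ 1^2 = 1
19 = 16 + 2 + 1, so 88^19 ≡ 1·1·88 ≡ 88 (mod 89)
R · y^e ≡ 45·88 = 3960 ≡ 44 (mod 89)

44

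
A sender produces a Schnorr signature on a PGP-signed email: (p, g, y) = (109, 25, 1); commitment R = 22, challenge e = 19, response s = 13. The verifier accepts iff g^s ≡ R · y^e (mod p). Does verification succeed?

g^s mod p:
25^2 = 625 ≡ 80
25^4 ≡ 80^2 = 6400 ≡ 78
25^8 ≡ 78^2 = 6084 ≡ 89
13 = 8 + 4 + 1, so 25^13 ≡ 89·78·25 ≡ 22 (mod 109)
R · y^e mod p:
1^2 = 1
1^4 ≡ 1^2 = 1
1^8 ≡ 1^2 = 1
1^16 ≡ 1^2 = 1
19 = 16 + 2 + 1, so 1^19 ≡ 1·1·1 ≡ 1 (mod 109)
22·1 = 22 ≡ 22 (mod 109)
22 ≡ 22 (mod 109); signature holds.

passes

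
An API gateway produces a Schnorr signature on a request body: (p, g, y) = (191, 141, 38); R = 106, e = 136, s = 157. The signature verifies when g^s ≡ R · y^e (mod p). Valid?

yes

g^s mod p:
141^2 = 19881 ≡ 17
141^4 ≡ 17^2 = 289 ≡ 98
141^8 ≡ 98^2 = 9604 ≡ 54
141^16 ≡ 54^2 = 2916 ≡ 51
141^32 ≡ 51^2 = 2601 ≡ 118
141^64 ≡ 118^2 = 13924 ≡ 172
141^128 ≡ 172^2 = 29584 ≡ 170
157 = 128 + 16 + 8 + 4 + 1, so 141^157 ≡ 170·51·54·98·141 ≡ 91 (mod 191)
R · y^e mod p:
38^2 = 1444 ≡ 107
38^4 ≡ 107^2 = 11449 ≡ 180
38^8 ≡ 180^2 = 32400 ≡ 121
38^16 ≡ 121^2 = 14641 ≡ 125
38^32 ≡ 125^2 = 15625 ≡ 154
38^64 ≡ 154^2 = 23716 ≡ 32
38^128 ≡ 32^2 = 1024 ≡ 69
136 = 128 + 8, so 38^136 ≡ 69·121 ≡ 136 (mod 191)
106·136 = 14416 ≡ 91 (mod 191)
91 ≡ 91 (mod 191); signature holds.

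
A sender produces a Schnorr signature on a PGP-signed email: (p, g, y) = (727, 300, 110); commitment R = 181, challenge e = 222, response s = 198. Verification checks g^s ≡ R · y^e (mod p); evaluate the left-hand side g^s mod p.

Squares mod 727: 300^1≡300, 300^2≡579, 300^4≡94, 300^8≡112, 300^16≡185, 300^32≡56, 300^64≡228, 300^128≡367
198 = 128 + 64 + 4 + 2, so 300^198 ≡ 367·228·94·579 ≡ 241 (mod 727)

241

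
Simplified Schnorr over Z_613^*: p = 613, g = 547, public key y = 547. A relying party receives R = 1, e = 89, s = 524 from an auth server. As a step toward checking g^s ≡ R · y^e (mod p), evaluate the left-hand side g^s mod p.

65

Squares mod 613: 547^1≡547, 547^2≡65, 547^4≡547, 547^8≡65, 547^16≡547, 547^32≡65, 547^64≡547, 547^128≡65, 547^256≡547, 547^512≡65
524 = 512 + 8 + 4, so 547^524 ≡ 65·65·547 ≡ 65 (mod 613)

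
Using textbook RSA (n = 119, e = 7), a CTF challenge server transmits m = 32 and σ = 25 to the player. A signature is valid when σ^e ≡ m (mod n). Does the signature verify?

σ^2 ≡ 25^2 = 625 ≡ 30
σ^4 ≡ 30^2 = 900 ≡ 67
7 = 4 + 2 + 1, so σ^7 ≡ 67·30·25 ≡ 32 (mod 119)
σ^7 mod 119 = 32 matches m.

verifies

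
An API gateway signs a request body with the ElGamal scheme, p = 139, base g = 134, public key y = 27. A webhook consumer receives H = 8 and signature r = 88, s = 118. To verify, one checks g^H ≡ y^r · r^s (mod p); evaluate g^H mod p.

35

134^2 = 17956 ≡ 25
134^4 ≡ 25^2 = 625 ≡ 69
134^8 ≡ 69^2 = 4761 ≡ 35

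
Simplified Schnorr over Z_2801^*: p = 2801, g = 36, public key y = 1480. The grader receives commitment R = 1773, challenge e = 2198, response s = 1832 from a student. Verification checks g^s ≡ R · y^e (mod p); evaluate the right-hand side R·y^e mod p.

2537

Squares mod 2801: 1480^1≡1480, 1480^2≡18, 1480^4≡324, 1480^8≡1339, 1480^16≡281, 1480^32≡533, 1480^64≡1188, 1480^128≡2441, 1480^256≡754, 1480^512≡2714, 1480^1024≡1967, 1480^2048≡908
2198 = 2048 + 128 + 16 + 4 + 2, so 1480^2198 ≡ 908·2441·281·324·18 ≡ 2398 (mod 2801)
R · y^e ≡ 1773·2398 = 4251654 ≡ 2537 (mod 2801)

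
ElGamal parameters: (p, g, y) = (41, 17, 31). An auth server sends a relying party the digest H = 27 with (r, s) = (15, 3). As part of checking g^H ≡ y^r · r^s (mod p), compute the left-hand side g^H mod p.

28

17^2 = 289 ≡ 2
17^4 ≡ 2^2 = 4
17^8 ≡ 4^2 = 16
17^16 ≡ 16^2 = 256 ≡ 10
27 = 16 + 8 + 2 + 1, so 17^27 ≡ 10·16·2·17 ≡ 28 (mod 41)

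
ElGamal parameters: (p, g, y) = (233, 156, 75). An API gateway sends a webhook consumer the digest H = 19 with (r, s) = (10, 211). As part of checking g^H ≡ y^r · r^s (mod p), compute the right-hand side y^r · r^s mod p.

227

75^2 = 5625 ≡ 33
75^4 ≡ 33^2 = 1089 ≡ 157
75^8 ≡ 157^2 = 24649 ≡ 184
10 = 8 + 2, so 75^10 ≡ 184·33 ≡ 14 (mod 233)
10^2 = 100
10^4 ≡ 100^2 = 10000 ≡ 214
10^8 ≡ 214^2 = 45796 ≡ 128
10^16 ≡ 128^2 = 16384 ≡ 74
10^32 ≡ 74^2 = 5476 ≡ 117
10^64 ≡ 117^2 = 13689 ≡ 175
10^128 ≡ 175^2 = 30625 ≡ 102
211 = 128 + 64 + 16 + 2 + 1, so 10^211 ≡ 102·175·74·100·10 ≡ 166 (mod 233)
y^r · r^s ≡ 14·166 = 2324 ≡ 227 (mod 233)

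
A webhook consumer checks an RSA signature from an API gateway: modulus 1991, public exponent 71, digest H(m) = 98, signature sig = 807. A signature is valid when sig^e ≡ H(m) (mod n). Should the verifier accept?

sig^2 ≡ 807^2 = 651249 ≡ 192
sig^4 ≡ 192^2 = 36864 ≡ 1026
sig^8 ≡ 1026^2 = 1052676 ≡ 1428
sig^16 ≡ 1428^2 = 2039184 ≡ 400
sig^32 ≡ 400^2 = 160000 ≡ 720
sig^64 ≡ 720^2 = 518400 ≡ 740
71 = 64 + 4 + 2 + 1, so sig^71 ≡ 740·1026·192·807 ≡ 103 (mod 1991)
The recovered value 103 does not match the digest 98.

reject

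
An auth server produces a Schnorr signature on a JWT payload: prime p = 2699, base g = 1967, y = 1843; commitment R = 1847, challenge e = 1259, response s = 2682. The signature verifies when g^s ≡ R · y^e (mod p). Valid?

yes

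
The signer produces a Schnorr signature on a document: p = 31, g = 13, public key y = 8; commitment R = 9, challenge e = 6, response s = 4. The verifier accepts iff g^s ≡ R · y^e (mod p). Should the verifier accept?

accept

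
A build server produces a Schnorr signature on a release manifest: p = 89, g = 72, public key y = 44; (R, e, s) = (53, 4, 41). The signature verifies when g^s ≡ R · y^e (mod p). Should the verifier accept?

g^s mod p:
72^41 mod 89 = 84
R · y^e mod p:
44^4 mod 89 = 39
53·39 = 2067 ≡ 20 (mod 89)
84 ≠ 20; the check fails.

reject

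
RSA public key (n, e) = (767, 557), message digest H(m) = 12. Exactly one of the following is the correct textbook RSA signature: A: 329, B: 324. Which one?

B

Candidate A: 329^2 = 108241 ≡ 94; 329^4 ≡ 94^2 = 8836 ≡ 399; 329^8 ≡ 399^2 = 159201 ≡ 432; 329^16 ≡ 432^2 = 186624 ≡ 243; 329^32 ≡ 243^2 = 59049 ≡ 757; 329^64 ≡ 757^2 = 573049 ≡ 100; 329^128 ≡ 100^2 = 10000 ≡ 29; 329^256 ≡ 29^2 = 841 ≡ 74; 329^512 ≡ 74^2 = 5476 ≡ 107; 557 = 512 + 32 + 8 + 4 + 1, so 329^557 ≡ 107·757·432·399·329 ≡ 608 (mod 767)
Candidate B: 324^2 = 104976 ≡ 664; 324^4 ≡ 664^2 = 440896 ≡ 638; 324^8 ≡ 638^2 = 407044 ≡ 534; 324^16 ≡ 534^2 = 285156 ≡ 599; 324^32 ≡ 599^2 = 358801 ≡ 612; 324^64 ≡ 612^2 = 374544 ≡ 248; 324^128 ≡ 248^2 = 61504 ≡ 144; 324^256 ≡ 144^2 = 20736 ≡ 27; 324^512 ≡ 27^2 = 729; 557 = 512 + 32 + 8 + 4 + 1, so 324^557 ≡ 729·612·534·638·324 ≡ 12 (mod 767)
  → matches H(m) = 12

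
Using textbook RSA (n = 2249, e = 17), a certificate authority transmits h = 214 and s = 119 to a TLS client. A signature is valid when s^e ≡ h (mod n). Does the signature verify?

s^2 ≡ 119^2 = 14161 ≡ 667
s^4 ≡ 667^2 = 444889 ≡ 1836
s^8 ≡ 1836^2 = 3370896 ≡ 1894
s^16 ≡ 1894^2 = 3587236 ≡ 81
17 = 16 + 1, so s^17 ≡ 81·119 ≡ 643 (mod 2249)
643 ≠ 214, so verification fails.

does not verify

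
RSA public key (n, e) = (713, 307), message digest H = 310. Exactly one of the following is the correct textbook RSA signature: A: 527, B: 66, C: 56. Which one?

A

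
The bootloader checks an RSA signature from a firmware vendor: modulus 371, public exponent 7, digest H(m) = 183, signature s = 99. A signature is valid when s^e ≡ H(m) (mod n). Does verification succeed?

s^2 ≡ 99^2 = 9801 ≡ 155
s^4 ≡ 155^2 = 24025 ≡ 281
7 = 4 + 2 + 1, so s^7 ≡ 281·155·99 ≡ 183 (mod 371)
Since 183 equals the digest 183, verification succeeds.

passes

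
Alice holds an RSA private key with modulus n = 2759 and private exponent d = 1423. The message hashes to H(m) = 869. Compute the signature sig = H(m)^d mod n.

435

(H(m))^1423 mod 2759 = 435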